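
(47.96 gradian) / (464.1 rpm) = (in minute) 0.0002583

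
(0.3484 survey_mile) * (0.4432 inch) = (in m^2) 6.312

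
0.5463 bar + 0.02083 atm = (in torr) 425.6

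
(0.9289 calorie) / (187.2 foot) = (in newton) 0.06811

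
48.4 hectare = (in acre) 119.6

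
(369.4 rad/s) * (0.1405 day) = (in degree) 2.569e+08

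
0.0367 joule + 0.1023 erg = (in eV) 2.291e+17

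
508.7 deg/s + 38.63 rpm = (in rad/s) 12.92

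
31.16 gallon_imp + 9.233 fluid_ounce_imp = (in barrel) 0.8926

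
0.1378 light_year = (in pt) 3.695e+18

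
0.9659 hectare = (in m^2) 9659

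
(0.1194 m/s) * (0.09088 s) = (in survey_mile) 6.743e-06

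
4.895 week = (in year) 0.09388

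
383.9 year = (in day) 1.401e+05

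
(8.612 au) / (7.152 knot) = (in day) 4.053e+06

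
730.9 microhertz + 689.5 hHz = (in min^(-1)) 4.137e+06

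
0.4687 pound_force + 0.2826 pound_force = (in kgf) 0.3408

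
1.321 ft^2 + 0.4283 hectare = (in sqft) 4.61e+04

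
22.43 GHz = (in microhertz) 2.243e+16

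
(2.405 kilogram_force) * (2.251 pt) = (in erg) 1.873e+05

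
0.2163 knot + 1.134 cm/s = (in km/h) 0.4414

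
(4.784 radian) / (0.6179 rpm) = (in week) 0.0001222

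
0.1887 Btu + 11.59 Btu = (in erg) 1.243e+11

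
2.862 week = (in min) 2.885e+04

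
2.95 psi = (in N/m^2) 2.034e+04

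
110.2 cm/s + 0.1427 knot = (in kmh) 4.231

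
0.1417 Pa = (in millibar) 0.001417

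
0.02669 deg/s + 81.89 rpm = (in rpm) 81.89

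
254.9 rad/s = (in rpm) 2434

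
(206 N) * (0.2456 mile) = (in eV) 5.082e+23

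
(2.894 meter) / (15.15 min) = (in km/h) 0.01146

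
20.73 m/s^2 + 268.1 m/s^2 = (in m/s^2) 288.8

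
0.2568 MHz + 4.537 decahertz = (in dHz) 2.568e+06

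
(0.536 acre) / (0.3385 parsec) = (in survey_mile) 1.29e-16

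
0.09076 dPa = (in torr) 6.808e-05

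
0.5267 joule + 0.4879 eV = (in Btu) 0.0004992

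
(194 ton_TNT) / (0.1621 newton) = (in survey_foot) 1.643e+13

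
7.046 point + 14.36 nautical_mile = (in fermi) 2.659e+19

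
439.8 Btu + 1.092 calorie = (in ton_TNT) 0.0001109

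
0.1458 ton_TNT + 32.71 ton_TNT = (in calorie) 3.286e+10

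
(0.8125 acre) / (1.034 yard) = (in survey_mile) 2.161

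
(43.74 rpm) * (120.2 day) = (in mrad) 4.757e+10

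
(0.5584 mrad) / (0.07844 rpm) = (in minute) 0.001133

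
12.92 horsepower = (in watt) 9634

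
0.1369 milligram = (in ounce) 4.829e-06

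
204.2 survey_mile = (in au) 2.197e-06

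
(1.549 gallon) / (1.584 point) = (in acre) 0.002593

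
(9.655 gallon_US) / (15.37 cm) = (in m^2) 0.2378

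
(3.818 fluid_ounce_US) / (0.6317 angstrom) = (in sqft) 1.924e+07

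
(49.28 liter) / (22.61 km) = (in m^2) 2.18e-06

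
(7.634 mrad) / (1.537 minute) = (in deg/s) 0.004743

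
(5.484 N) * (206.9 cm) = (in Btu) 0.01075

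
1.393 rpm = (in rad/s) 0.1459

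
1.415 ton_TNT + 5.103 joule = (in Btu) 5.611e+06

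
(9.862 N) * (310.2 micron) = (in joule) 0.003059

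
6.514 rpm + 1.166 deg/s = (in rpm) 6.708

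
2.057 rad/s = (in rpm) 19.64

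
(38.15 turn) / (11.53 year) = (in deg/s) 3.777e-05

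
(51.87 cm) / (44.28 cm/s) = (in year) 3.715e-08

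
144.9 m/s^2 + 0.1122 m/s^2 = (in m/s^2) 145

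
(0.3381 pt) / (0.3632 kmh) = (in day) 1.368e-08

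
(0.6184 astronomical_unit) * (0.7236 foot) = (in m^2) 2.04e+10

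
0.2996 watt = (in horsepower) 0.0004018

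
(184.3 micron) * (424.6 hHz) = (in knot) 15.21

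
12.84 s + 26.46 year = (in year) 26.46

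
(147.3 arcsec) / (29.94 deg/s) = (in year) 4.334e-11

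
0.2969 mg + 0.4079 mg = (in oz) 2.486e-05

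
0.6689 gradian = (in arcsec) 2167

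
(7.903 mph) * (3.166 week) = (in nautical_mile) 3653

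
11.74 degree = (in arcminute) 704.4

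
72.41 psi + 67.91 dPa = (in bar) 4.993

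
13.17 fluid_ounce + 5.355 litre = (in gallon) 1.518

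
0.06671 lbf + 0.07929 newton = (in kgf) 0.03834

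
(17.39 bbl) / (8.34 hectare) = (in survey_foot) 0.0001088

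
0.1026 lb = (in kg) 0.04654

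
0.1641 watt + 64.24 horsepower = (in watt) 4.79e+04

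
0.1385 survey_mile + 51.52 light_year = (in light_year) 51.52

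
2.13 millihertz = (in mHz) 2.13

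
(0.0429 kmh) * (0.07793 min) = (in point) 157.9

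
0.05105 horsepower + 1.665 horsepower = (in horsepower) 1.716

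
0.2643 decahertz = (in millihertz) 2643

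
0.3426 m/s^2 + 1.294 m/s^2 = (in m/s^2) 1.637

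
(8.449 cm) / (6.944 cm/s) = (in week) 2.012e-06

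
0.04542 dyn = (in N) 4.542e-07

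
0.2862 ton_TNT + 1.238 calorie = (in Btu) 1.135e+06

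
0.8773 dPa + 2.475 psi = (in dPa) 1.706e+05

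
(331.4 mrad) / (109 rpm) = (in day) 3.36e-07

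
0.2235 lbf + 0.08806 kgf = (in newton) 1.858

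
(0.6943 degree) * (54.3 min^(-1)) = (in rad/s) 0.01097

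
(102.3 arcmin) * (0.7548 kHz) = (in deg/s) 1287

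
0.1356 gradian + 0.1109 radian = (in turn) 0.01799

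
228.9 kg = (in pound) 504.6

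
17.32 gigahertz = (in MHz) 1.732e+04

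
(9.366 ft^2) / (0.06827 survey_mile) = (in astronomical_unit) 5.294e-14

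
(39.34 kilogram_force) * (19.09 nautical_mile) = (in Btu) 1.293e+04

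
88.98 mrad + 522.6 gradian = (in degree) 475.4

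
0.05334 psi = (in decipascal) 3678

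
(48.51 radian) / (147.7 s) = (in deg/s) 18.82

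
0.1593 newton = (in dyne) 1.593e+04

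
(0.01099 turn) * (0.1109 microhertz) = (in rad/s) 7.658e-09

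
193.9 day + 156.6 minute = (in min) 2.794e+05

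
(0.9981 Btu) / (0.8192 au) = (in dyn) 0.0008593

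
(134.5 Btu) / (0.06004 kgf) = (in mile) 149.8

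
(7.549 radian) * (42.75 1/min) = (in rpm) 51.36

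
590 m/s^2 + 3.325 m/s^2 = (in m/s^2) 593.3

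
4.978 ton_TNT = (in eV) 1.3e+29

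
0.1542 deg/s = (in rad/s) 0.002691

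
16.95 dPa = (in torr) 0.01271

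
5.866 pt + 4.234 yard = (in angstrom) 3.874e+10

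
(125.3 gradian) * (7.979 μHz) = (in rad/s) 1.57e-05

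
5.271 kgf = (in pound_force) 11.62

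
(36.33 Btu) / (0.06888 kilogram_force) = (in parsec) 1.839e-12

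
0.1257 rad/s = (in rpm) 1.2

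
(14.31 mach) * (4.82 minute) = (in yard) 1.541e+06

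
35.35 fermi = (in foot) 1.16e-13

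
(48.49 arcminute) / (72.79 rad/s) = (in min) 3.23e-06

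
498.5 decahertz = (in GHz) 4.985e-06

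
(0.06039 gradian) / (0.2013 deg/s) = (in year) 8.562e-09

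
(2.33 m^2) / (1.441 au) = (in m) 1.081e-11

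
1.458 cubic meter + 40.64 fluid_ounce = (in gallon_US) 385.5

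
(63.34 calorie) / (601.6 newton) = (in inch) 17.34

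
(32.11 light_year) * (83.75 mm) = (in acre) 6.287e+12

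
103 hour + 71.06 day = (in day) 75.35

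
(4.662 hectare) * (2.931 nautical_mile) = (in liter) 2.531e+11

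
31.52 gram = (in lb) 0.06949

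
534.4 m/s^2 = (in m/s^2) 534.4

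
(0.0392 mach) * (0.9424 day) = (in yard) 1.189e+06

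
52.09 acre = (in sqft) 2.269e+06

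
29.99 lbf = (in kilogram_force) 13.6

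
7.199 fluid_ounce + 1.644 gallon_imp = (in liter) 7.687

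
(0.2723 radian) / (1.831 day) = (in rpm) 1.644e-05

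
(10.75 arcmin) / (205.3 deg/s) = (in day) 1.01e-08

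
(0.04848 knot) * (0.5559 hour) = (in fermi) 4.991e+16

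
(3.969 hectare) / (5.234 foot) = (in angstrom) 2.488e+14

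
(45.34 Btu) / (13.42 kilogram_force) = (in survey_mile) 0.2259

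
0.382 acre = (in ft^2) 1.664e+04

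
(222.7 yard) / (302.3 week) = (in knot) 2.165e-06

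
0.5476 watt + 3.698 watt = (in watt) 4.246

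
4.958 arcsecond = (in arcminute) 0.08263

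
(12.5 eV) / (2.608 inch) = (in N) 3.023e-17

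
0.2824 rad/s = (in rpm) 2.697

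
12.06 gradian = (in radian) 0.1894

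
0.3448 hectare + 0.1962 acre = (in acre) 1.048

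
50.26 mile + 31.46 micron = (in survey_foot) 2.654e+05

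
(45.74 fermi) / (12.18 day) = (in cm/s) 4.346e-18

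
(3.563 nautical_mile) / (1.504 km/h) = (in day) 0.1828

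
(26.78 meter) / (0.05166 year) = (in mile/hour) 3.677e-05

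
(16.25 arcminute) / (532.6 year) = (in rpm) 2.687e-12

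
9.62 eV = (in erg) 1.541e-11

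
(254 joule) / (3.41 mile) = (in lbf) 0.01041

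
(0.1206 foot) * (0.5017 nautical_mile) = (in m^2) 34.15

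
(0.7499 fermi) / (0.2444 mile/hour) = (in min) 1.144e-16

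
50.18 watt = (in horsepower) 0.06729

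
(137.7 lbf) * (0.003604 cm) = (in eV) 1.378e+17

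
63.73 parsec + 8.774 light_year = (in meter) 2.05e+18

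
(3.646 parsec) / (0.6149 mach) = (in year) 1.704e+07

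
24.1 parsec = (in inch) 2.928e+19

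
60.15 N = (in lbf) 13.52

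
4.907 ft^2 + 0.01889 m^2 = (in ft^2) 5.11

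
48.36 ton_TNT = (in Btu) 1.918e+08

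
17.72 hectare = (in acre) 43.79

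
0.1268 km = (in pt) 3.594e+05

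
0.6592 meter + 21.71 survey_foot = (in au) 4.864e-11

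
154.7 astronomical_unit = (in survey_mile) 1.438e+10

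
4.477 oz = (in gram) 126.9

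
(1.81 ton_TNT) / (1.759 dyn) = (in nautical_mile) 2.325e+11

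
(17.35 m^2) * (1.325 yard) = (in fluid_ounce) 7.108e+05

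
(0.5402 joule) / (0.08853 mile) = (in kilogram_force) 0.0003866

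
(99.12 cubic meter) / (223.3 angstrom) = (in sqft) 4.778e+10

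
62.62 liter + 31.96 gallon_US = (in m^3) 0.1836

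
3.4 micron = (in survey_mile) 2.113e-09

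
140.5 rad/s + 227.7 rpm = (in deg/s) 9416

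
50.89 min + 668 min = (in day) 0.4992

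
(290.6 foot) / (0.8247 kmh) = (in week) 0.0006393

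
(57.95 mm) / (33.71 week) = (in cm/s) 2.842e-07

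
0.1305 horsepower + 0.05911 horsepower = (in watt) 141.4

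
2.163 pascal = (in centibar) 0.002163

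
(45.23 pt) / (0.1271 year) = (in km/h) 1.433e-08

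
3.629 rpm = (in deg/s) 21.77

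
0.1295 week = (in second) 7.832e+04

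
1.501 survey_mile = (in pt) 6.847e+06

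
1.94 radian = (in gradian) 123.5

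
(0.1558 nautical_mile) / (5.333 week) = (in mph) 0.0002001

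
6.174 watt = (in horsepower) 0.008279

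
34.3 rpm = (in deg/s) 205.8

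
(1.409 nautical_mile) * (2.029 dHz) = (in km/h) 1906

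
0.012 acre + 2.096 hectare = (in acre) 5.191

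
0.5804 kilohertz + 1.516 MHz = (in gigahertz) 0.001517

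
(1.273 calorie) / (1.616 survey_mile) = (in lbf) 0.0004604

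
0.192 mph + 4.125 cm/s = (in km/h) 0.4575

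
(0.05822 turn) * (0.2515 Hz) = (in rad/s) 0.092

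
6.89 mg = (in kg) 6.89e-06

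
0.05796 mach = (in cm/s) 1974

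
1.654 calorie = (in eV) 4.319e+19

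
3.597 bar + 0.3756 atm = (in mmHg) 2983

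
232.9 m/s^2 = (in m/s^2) 232.9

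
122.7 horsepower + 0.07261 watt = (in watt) 9.15e+04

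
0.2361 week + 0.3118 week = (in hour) 92.05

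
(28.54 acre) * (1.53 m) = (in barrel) 1.111e+06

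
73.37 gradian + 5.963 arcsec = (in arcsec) 2.377e+05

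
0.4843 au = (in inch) 2.852e+12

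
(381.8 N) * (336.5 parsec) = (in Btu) 3.757e+18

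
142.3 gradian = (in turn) 0.3558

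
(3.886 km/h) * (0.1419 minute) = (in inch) 361.8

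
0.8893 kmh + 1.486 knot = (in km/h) 3.641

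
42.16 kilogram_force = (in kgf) 42.16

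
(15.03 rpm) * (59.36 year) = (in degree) 1.688e+11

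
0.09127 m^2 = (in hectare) 9.127e-06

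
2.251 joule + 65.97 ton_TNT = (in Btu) 2.616e+08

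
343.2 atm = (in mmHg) 2.608e+05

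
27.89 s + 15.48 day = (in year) 0.04241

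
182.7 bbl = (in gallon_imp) 6389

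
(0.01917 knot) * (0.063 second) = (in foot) 0.002038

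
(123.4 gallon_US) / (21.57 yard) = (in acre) 5.852e-06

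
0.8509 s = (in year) 2.698e-08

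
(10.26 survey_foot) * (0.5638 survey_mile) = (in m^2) 2838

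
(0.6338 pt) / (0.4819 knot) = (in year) 2.86e-11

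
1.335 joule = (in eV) 8.332e+18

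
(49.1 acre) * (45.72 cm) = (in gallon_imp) 1.998e+07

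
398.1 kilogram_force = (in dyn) 3.904e+08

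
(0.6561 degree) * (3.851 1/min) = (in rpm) 0.007018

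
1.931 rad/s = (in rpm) 18.44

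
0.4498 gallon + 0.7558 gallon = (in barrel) 0.0287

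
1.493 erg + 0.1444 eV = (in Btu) 1.415e-10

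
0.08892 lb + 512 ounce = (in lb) 32.09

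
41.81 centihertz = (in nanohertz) 4.181e+08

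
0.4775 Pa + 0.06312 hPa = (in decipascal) 67.89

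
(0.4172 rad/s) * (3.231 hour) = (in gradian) 3.089e+05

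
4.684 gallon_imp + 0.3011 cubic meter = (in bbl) 2.028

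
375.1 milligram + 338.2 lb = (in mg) 1.534e+08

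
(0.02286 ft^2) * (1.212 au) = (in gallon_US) 1.017e+11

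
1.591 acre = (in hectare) 0.6439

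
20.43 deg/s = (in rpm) 3.405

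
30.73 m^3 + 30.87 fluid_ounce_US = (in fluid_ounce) 1.039e+06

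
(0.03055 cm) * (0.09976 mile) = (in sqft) 0.5279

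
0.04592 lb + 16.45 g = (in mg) 3.728e+04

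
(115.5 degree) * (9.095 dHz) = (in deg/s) 105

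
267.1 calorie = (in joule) 1118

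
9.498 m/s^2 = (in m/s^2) 9.498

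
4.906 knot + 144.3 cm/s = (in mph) 8.874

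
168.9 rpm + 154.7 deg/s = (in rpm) 194.7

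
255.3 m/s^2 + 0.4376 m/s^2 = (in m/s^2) 255.7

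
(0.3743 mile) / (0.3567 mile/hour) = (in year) 0.0001198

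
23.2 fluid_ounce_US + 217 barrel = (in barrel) 217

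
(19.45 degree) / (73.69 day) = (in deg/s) 3.055e-06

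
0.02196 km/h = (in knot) 0.01186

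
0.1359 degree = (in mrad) 2.372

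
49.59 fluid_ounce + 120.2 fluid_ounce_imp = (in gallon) 1.29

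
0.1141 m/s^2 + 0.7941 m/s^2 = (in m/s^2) 0.9082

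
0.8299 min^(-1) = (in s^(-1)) 0.01383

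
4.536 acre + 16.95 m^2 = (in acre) 4.54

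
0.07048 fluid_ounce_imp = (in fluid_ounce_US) 0.06771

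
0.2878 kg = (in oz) 10.15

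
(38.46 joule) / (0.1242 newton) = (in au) 2.07e-09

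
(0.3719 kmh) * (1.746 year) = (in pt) 1.612e+10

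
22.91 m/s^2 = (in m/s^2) 22.91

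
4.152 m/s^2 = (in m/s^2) 4.152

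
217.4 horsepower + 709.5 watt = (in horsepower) 218.4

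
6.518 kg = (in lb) 14.37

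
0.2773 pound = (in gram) 125.8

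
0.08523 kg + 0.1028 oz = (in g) 88.14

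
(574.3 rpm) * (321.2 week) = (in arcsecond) 2.41e+15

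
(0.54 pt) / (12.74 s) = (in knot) 2.907e-05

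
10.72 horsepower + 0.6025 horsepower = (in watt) 8443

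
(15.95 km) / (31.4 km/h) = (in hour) 0.508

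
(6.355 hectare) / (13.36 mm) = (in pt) 1.348e+10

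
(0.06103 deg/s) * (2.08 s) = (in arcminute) 7.617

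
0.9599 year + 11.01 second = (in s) 3.027e+07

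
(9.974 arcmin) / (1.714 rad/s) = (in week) 2.799e-09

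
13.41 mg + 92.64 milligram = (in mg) 106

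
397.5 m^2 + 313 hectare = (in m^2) 3.13e+06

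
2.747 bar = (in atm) 2.711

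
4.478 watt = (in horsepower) 0.006005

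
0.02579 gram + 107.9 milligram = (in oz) 0.004716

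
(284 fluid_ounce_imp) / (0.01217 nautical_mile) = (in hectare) 3.58e-08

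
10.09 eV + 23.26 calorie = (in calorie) 23.26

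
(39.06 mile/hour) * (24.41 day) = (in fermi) 3.683e+22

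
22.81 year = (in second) 7.193e+08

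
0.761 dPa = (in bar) 7.61e-07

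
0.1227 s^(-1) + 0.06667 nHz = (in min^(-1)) 7.362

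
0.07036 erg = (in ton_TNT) 1.682e-18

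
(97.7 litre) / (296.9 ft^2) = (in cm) 0.3542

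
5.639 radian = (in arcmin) 1.939e+04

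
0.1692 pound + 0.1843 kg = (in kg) 0.261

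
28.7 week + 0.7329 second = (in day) 200.9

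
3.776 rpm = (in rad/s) 0.3954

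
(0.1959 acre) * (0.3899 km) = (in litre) 3.091e+08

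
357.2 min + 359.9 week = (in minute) 3.628e+06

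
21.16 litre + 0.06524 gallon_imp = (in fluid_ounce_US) 725.5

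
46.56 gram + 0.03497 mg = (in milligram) 4.656e+04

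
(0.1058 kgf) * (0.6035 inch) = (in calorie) 0.003801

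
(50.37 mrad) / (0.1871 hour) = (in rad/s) 7.478e-05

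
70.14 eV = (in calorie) 2.686e-18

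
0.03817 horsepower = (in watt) 28.46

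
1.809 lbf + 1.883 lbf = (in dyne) 1.642e+06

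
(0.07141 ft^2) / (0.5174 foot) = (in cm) 4.207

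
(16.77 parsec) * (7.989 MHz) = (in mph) 9.248e+24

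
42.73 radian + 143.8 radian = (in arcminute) 6.412e+05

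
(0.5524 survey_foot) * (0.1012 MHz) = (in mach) 50.04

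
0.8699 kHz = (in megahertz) 0.0008699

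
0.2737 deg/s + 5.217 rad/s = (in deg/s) 299.2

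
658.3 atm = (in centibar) 6.67e+04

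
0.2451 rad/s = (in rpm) 2.341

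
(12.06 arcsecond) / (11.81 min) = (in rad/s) 8.251e-08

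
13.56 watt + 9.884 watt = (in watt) 23.44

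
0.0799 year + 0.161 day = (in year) 0.08034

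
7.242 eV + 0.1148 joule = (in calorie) 0.02744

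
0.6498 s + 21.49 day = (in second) 1.857e+06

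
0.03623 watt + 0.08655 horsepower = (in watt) 64.58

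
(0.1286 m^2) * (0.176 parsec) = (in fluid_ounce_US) 2.362e+19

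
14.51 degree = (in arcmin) 870.6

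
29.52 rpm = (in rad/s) 3.091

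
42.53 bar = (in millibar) 4.253e+04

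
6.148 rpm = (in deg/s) 36.89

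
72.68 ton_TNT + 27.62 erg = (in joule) 3.041e+11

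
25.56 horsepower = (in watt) 1.906e+04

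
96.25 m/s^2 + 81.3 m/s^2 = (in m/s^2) 177.6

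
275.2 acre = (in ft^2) 1.199e+07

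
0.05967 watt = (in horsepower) 8.002e-05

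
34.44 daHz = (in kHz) 0.3444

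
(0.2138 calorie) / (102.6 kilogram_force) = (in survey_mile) 5.524e-07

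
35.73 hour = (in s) 1.286e+05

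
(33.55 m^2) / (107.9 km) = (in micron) 310.9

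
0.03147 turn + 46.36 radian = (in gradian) 2964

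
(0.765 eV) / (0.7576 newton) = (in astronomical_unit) 1.081e-30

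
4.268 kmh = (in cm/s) 118.6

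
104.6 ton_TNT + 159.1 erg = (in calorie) 1.046e+11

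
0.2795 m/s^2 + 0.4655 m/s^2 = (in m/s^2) 0.745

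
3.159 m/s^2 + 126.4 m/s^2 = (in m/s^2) 129.6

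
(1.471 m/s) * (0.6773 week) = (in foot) 1.977e+06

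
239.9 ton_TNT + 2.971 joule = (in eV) 6.265e+30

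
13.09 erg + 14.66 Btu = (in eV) 9.654e+22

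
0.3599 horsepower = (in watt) 268.4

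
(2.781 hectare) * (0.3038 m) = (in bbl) 5.314e+04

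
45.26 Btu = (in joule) 4.775e+04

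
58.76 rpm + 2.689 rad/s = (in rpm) 84.44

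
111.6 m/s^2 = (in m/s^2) 111.6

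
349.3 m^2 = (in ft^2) 3760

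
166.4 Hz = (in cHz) 1.664e+04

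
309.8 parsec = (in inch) 3.764e+20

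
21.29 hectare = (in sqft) 2.292e+06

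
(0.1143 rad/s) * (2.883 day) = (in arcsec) 5.873e+09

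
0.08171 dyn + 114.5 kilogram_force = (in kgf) 114.5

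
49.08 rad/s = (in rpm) 468.7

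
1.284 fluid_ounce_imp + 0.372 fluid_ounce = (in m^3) 4.748e-05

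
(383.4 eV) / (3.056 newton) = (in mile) 1.249e-20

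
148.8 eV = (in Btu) 2.26e-20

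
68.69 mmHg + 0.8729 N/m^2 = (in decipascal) 9.159e+04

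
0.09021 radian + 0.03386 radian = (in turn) 0.01975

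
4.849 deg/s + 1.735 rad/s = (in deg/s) 104.3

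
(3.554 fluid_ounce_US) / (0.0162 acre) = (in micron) 1.603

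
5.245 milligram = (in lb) 1.156e-05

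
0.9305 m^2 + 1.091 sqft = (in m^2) 1.032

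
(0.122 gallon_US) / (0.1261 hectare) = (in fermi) 3.662e+08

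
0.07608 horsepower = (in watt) 56.73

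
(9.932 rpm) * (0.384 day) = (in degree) 1.977e+06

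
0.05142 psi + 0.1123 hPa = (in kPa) 0.3658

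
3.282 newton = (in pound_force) 0.7378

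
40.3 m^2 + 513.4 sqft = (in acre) 0.02174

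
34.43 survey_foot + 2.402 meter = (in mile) 0.008013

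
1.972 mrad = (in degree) 0.113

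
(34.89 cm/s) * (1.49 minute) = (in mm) 3.119e+04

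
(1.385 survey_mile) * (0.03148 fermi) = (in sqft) 7.553e-13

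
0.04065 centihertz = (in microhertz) 406.5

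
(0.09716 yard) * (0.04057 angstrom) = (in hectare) 3.604e-17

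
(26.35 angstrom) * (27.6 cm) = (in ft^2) 7.828e-09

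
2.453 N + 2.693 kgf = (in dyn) 2.886e+06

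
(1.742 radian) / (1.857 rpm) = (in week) 1.481e-05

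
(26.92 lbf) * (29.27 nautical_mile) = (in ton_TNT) 0.001551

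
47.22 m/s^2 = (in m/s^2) 47.22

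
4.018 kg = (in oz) 141.7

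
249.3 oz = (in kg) 7.068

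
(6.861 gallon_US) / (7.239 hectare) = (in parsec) 1.163e-23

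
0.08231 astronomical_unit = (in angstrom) 1.231e+20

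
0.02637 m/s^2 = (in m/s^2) 0.02637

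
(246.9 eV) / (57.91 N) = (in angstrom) 6.831e-09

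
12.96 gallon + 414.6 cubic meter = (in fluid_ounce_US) 1.402e+07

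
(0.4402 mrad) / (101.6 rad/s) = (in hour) 1.204e-09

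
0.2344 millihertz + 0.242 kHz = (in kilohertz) 0.242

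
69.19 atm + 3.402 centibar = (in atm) 69.22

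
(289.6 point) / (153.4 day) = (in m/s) 7.708e-09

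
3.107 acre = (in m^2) 1.257e+04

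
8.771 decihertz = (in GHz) 8.771e-10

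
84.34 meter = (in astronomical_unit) 5.638e-10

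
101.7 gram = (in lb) 0.2242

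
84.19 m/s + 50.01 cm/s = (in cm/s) 8469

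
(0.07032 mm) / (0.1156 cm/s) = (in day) 7.041e-07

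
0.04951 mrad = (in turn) 7.88e-06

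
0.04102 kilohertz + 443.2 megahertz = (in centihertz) 4.432e+10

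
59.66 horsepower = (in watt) 4.449e+04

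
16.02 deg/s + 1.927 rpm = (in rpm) 4.597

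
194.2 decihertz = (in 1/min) 1165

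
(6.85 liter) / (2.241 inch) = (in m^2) 0.1203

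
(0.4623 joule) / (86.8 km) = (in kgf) 5.431e-07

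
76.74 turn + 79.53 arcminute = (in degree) 2.763e+04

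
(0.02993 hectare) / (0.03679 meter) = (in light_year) 8.599e-13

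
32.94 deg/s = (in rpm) 5.49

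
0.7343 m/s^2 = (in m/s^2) 0.7343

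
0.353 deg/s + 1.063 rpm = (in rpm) 1.122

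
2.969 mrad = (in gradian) 0.189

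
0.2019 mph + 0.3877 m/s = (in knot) 0.9291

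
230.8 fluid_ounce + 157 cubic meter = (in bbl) 987.5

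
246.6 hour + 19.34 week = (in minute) 2.097e+05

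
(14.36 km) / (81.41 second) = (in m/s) 176.4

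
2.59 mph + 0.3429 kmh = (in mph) 2.803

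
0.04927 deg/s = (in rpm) 0.008212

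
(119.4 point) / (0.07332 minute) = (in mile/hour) 0.02142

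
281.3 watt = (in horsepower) 0.3772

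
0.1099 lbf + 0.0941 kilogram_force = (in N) 1.412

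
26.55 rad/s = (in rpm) 253.5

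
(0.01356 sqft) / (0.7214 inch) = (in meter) 0.06875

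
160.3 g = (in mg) 1.603e+05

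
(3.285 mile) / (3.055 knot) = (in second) 3364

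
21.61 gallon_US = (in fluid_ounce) 2766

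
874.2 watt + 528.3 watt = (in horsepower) 1.881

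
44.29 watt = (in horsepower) 0.05939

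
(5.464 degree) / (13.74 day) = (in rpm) 7.671e-07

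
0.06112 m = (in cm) 6.112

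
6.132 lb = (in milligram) 2.781e+06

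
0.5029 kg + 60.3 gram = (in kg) 0.5632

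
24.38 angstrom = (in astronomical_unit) 1.63e-20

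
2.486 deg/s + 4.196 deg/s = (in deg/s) 6.682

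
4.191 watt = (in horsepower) 0.00562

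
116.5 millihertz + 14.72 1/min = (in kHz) 0.0003618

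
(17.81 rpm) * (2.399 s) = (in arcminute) 1.538e+04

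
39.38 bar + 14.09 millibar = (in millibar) 3.939e+04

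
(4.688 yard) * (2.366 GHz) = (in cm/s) 1.014e+12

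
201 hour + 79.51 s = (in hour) 201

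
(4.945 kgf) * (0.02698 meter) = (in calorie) 0.3127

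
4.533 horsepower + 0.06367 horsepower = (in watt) 3428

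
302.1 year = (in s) 9.527e+09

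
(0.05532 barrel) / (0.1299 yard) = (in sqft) 0.797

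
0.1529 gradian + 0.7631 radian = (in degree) 43.86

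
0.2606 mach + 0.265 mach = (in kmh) 644.3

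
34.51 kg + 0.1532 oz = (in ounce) 1217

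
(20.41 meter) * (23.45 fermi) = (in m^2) 4.786e-13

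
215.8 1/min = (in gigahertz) 3.597e-09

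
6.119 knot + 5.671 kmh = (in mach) 0.01387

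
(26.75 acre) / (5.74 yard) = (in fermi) 2.062e+19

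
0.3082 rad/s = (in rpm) 2.943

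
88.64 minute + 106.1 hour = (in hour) 107.6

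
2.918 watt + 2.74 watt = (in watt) 5.658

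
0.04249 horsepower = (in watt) 31.68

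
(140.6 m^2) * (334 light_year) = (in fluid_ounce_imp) 1.564e+25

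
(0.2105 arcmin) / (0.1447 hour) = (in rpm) 1.122e-06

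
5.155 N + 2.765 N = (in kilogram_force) 0.8076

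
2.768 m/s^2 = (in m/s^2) 2.768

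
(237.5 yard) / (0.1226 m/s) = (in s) 1771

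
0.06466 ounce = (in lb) 0.004041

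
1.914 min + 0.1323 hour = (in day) 0.006842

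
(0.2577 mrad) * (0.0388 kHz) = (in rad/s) 0.009999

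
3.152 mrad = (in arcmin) 10.84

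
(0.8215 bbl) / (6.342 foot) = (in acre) 1.67e-05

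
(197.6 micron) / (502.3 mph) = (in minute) 1.467e-08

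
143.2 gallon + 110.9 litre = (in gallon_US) 172.5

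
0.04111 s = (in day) 4.758e-07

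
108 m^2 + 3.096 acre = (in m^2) 1.264e+04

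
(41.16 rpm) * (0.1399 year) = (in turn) 3.027e+06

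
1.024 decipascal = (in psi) 1.485e-05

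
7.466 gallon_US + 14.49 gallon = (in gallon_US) 21.96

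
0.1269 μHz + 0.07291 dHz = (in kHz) 7.291e-06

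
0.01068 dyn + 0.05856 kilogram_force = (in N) 0.5743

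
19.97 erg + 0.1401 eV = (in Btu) 1.893e-09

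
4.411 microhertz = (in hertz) 4.411e-06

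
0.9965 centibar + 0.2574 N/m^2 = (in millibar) 9.968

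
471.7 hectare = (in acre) 1166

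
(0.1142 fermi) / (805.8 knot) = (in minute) 4.591e-21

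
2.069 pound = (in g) 938.5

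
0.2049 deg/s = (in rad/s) 0.003576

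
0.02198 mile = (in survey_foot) 116.1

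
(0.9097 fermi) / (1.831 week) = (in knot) 1.597e-21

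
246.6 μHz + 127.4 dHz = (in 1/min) 764.4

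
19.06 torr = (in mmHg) 19.06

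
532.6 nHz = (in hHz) 5.326e-09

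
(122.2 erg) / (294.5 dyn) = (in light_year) 4.386e-19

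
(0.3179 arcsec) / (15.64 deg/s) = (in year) 1.79e-13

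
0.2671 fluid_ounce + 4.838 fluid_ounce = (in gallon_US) 0.03988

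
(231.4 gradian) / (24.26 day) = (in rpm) 1.656e-05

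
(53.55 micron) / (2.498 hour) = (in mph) 1.332e-08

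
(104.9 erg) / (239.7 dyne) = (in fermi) 4.376e+12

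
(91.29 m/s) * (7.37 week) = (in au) 0.00272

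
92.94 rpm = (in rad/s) 9.733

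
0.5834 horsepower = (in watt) 435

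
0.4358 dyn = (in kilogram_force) 4.444e-07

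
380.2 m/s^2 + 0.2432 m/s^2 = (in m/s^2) 380.4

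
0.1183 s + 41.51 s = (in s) 41.63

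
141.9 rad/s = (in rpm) 1355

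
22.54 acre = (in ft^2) 9.818e+05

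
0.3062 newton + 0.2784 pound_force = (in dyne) 1.545e+05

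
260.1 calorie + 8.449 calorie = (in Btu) 1.065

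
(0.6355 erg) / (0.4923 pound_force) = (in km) 2.902e-11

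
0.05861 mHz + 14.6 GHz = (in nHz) 1.46e+19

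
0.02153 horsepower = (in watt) 16.05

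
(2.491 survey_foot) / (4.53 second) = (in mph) 0.3749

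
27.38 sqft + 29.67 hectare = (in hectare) 29.67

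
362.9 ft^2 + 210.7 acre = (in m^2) 8.527e+05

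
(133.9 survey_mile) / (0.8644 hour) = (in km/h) 249.3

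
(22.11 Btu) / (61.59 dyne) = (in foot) 1.243e+08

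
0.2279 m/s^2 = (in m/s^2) 0.2279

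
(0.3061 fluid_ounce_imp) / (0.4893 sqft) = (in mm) 0.1913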